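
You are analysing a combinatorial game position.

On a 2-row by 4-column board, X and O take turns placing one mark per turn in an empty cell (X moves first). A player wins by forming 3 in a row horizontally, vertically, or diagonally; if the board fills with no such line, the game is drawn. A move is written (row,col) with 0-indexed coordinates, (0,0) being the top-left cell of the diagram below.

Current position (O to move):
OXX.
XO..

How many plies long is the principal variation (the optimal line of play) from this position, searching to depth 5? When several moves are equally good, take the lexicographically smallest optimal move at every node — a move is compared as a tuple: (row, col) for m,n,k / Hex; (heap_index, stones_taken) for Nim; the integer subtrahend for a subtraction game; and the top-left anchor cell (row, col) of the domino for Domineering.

ply 1, O at OXX./XO.. | (0,3)=+0→OXXO/XO..*; (1,2)=-1→OXX./XOO.; (1,3)=-1→OXX./XO.O
ply 2, X at OXXO/XO.. | (1,2)=+0→OXXO/XOX.*; (1,3)=+0→OXXO/XO.X
ply 3, O at OXXO/XOX. | (1,3)=+0→OXXO/XOXO*
ply 4: OXXO/XOXO is terminal +0 (X); from OXX./XO.. depth 5

PV length from [OXX./XO..]: 3 plies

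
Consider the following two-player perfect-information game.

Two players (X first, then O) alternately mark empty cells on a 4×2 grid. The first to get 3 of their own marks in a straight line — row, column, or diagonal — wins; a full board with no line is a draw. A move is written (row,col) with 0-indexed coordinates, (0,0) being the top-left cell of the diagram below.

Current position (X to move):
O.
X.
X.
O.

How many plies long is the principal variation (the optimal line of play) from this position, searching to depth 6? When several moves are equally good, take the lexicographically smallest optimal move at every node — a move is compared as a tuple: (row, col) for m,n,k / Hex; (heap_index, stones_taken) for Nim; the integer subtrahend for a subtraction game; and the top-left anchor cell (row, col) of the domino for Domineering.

PV length from [O./X./X./O.]: 4 plies

[O./X./X./O.] X move#1: (0,1):+0/OX/X./X./O.*, (1,1):+0/O./XX/X./O., (2,1):+0/O./X./XX/O., (3,1):+0/O./X./X./OX
[OX/X./X./O.] O move#2: (1,1):+0/OX/XO/X./O.*, (2,1):+0/OX/X./XO/O., (3,1):+0/OX/X./X./OO
[OX/XO/X./O.] X move#3: (2,1):+0/OX/XO/XX/O.*, (3,1):+0/OX/XO/X./OX
[OX/XO/XX/O.] O move#4: (3,1):+0/OX/XO/XX/OO*
[OX/XO/XX/OO] end (terminal +0, X#5); searched O./X./X./O. to 6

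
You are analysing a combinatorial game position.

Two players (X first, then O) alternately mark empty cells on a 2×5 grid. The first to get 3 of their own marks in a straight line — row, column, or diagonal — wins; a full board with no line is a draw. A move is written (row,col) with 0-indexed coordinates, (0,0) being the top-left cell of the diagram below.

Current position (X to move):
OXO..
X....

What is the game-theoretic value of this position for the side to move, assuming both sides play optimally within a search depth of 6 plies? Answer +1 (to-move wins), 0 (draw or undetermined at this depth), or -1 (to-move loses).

value(OXO../X...., X) = 0

ply 1, X at OXO../X.... | (0,3)=+0→OXOX./X....*; (0,4)=+0→OXO.X/X....; (1,1)=+0→OXO../XX...; (1,2)=+0→OXO../X.X..; (1,3)=+0→OXO../X..X.; (1,4)=+0→OXO../X...X
ply 2, O at OXOX./X.... | (0,4)=+0→OXOXO/X....*; (1,1)=+0→OXOX./XO...; (1,2)=+0→OXOX./X.O..; (1,3)=+0→OXOX./X..O.; (1,4)=+0→OXOX./X...O
ply 3, X at OXOXO/X.... | (1,1)=+0→OXOXO/XX...*; (1,2)=+0→OXOXO/X.X..; (1,3)=+0→OXOXO/X..X.; (1,4)=+0→OXOXO/X...X
ply 4, O at OXOXO/XX... | (1,2)=+0→OXOXO/XXO..*; (1,3)=-1→OXOXO/XX.O.; (1,4)=-1→OXOXO/XX..O
ply 5, X at OXOXO/XXO.. | (1,3)=+0→OXOXO/XXOX.*; (1,4)=+0→OXOXO/XXO.X
ply 6, O at OXOXO/XXOX. | (1,4)=+0→OXOXO/XXOXO*
ply 7: OXOXO/XXOXO is terminal +0 (X); from OXO../X.... depth 6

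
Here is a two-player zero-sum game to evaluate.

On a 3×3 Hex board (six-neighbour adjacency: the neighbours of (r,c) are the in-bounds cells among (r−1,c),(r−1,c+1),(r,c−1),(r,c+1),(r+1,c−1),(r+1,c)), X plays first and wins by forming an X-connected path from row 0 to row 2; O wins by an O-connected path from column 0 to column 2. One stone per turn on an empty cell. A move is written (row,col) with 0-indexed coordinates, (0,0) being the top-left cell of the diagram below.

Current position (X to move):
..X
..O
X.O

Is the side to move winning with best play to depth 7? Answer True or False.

X winning at [..X/..O/X.O]: True

ply 1, X at ..X/..O/X.O | (0,0)=+1→X.X/..O/X.O*; (0,1)=+1→.XX/..O/X.O; (1,0)=+1→..X/X.O/X.O; (1,1)=+1→..X/.XO/X.O; (2,1)=+1→..X/..O/XXO
ply 2, O at X.X/..O/X.O | (0,1)=-1→XOX/..O/X.O*; (1,0)=-1→X.X/O.O/X.O; (1,1)=-1→X.X/.OO/X.O; (2,1)=-1→X.X/..O/XOO
ply 3, X at XOX/..O/X.O | (1,0)=+1→XOX/X.O/X.O*; (1,1)=+1→XOX/.XO/X.O; (2,1)=+1→XOX/..O/XXO
ply 4: XOX/X.O/X.O is terminal -1 (O); from ..X/..O/X.O depth 7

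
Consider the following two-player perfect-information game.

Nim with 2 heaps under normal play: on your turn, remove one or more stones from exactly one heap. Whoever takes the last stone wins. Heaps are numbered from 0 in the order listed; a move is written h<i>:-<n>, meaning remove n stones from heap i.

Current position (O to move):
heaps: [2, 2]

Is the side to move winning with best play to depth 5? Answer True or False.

O winning at [(2,2)]: False

ply 1, O at (2,2) | h0:-1=-1→(1,2)*; h0:-2=-1→(0,2); h1:-1=-1→(2,1); h1:-2=-1→(2,0)
ply 2, X at (1,2) | h0:-1=-1→(0,2); h1:-1=+1→(1,1)*; h1:-2=-1→(1,0)
ply 3, O at (1,1) | h0:-1=-1→(0,1)*; h1:-1=-1→(1,0)
ply 4, X at (0,1) | h1:-1=+1→(0,0)*
ply 5: (0,0) is terminal -1 (O); from (2,2) depth 5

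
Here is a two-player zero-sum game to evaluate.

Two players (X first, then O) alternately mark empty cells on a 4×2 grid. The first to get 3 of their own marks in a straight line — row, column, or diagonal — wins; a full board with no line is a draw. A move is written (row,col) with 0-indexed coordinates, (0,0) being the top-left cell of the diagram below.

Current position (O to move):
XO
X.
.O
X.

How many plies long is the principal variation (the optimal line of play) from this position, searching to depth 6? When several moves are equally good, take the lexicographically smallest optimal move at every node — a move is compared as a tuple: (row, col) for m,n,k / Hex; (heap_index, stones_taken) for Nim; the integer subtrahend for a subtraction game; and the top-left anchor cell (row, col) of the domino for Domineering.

PV length from [XO/X./.O/X.]: 1 ply

ply 1, O at XO/X./.O/X. | (1,1)=+1→XO/XO/.O/X.*; (2,0)=+0→XO/X./OO/X.; (3,1)=-1→XO/X./.O/XO
ply 2: XO/XO/.O/X. is terminal -1 (X); from XO/X./.O/X. depth 6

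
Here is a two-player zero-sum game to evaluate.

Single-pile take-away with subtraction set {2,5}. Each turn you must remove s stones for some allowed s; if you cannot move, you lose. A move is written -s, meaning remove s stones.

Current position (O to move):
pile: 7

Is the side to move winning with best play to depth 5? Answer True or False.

[7] O move#1: -2:-1/5*, -5:-1/2
[5] X move#2: -2:-1/3, -5:+1/0*
[0] end (terminal -1, O#3); searched 7 to 5

O winning at [7]: False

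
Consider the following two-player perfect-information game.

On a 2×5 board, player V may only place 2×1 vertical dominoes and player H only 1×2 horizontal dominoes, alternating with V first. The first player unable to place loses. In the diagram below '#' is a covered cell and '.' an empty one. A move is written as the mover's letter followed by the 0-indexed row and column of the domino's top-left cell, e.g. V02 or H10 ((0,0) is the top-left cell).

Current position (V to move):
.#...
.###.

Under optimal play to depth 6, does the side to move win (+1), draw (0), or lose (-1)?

value(.#.../.###., V) = +1

p1 V@[.#.../.###.]: V00[##.../####.]-1 V04[.#..#/.####]+1*
p2 H@[.#..#/.####]: H02[.####/.####]-1*
p3 V@[.####/.####]: V00[#####/#####]+1*
p4 H@[#####/#####] terminal -1; root [.#.../.###.] d6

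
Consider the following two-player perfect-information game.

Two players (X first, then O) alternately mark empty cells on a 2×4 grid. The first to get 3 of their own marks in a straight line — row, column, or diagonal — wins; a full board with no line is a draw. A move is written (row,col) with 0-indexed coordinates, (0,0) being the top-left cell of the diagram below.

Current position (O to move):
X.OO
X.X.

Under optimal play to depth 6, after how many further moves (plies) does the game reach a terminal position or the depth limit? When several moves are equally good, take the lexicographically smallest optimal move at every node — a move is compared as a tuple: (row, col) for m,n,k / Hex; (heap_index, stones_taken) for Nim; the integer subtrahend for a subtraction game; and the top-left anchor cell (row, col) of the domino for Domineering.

PV length from [X.OO/X.X.]: 1 ply

p1 O@[X.OO/X.X.]: (0,1)[XOOO/X.X.]+1* (1,1)[X.OO/XOX.]+0 (1,3)[X.OO/X.XO]-1
p2 X@[XOOO/X.X.] terminal -1; root [X.OO/X.X.] d6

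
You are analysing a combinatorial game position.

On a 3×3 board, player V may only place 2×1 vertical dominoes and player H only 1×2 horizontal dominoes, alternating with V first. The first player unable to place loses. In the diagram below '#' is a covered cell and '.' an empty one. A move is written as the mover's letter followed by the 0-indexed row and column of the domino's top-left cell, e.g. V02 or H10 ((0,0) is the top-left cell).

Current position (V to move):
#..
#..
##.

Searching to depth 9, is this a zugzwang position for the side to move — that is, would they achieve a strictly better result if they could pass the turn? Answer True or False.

[#../#../##.] V move#1: V01:+1/##./##./##.*, V02:+1/#.#/#.#/##., V12:-1/#../#.#/###
[##./##./##.] end (terminal -1, H#2); searched #../#../##. to 9
if V skipped the turn, H would face:
~ [#../#../##.] H move#1: H01:-1/###/#../##., H11:+1/#../###/##.*
~ [#../###/##.] end (terminal -1, V#2); searched #../#../##. to 9
compare (V): move=+1 vs pass=-1

zugzwang(#../#../##., V) = False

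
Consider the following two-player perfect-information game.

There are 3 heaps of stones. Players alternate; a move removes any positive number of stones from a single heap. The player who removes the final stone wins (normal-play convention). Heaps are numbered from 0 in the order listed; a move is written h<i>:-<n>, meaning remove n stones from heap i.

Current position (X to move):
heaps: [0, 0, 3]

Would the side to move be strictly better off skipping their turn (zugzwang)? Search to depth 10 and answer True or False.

ply 1, X at (0,0,3) | h2:-1=-1→(0,0,2); h2:-2=-1→(0,0,1); h2:-3=+1→(0,0,0)*
ply 2: (0,0,0) is terminal -1 (O); from (0,0,3) depth 10
if X skipped the turn, O would face:
~ ply 1, O at (0,0,3) | h2:-1=-1→(0,0,2); h2:-2=-1→(0,0,1); h2:-3=+1→(0,0,0)*
~ ply 2: (0,0,0) is terminal -1 (X); from (0,0,3) depth 10
compare (X): move=+1 vs pass=-1

zugzwang((0,0,3), X) = False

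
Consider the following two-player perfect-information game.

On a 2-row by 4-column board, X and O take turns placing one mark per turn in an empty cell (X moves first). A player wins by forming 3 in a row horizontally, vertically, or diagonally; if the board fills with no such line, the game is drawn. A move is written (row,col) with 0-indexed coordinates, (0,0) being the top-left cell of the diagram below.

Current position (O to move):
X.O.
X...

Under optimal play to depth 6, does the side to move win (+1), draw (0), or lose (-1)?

ply 1, O at X.O./X... | (0,1)=+0→XOO./X...*; (0,3)=+0→X.OO/X...; (1,1)=+0→X.O./XO..; (1,2)=+0→X.O./X.O.; (1,3)=+0→X.O./X..O
ply 2, X at XOO./X... | (0,3)=+0→XOOX/X...*; (1,1)=-1→XOO./XX..; (1,2)=-1→XOO./X.X.; (1,3)=-1→XOO./X..X
ply 3, O at XOOX/X... | (1,1)=+0→XOOX/XO..*; (1,2)=+0→XOOX/X.O.; (1,3)=+0→XOOX/X..O
ply 4, X at XOOX/XO.. | (1,2)=+0→XOOX/XOX.*; (1,3)=+0→XOOX/XO.X
ply 5, O at XOOX/XOX. | (1,3)=+0→XOOX/XOXO*
ply 6: XOOX/XOXO is terminal +0 (X); from X.O./X... depth 6

value(X.O./X..., O) = 0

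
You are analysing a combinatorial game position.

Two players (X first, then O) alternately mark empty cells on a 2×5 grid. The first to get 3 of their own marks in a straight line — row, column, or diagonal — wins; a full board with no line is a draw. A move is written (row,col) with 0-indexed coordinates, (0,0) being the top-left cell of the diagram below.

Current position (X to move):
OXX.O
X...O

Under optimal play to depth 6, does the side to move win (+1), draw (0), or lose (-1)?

p1 X@[OXX.O/X...O]: (0,3)[OXXXO/X...O]+1* (1,1)[OXX.O/XX..O]+1 (1,2)[OXX.O/X.X.O]+1 (1,3)[OXX.O/X..XO]+0
p2 O@[OXXXO/X...O] terminal -1; root [OXX.O/X...O] d6

value(OXX.O/X...O, X) = +1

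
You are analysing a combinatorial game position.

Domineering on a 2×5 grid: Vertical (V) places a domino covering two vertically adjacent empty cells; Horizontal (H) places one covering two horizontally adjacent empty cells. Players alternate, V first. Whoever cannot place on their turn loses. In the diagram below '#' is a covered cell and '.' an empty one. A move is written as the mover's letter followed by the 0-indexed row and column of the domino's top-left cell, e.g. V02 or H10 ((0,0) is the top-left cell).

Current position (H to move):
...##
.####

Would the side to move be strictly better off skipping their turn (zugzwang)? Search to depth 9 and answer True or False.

p1 H@[...##/.####]: H00[##.##/.####]+1* H01[.####/.####]-1
p2 V@[##.##/.####] terminal -1; root [...##/.####] d9
suppose H passes — search the same position with V to move:
pass> p1 V@[...##/.####]: V00[#..##/#####]-1*
pass> p2 H@[#..##/#####]: H01[#####/#####]+1*
pass> p3 V@[#####/#####] terminal -1; root [...##/.####] d9
for H: play +1, pass +1

zugzwang(...##/.####, H) = False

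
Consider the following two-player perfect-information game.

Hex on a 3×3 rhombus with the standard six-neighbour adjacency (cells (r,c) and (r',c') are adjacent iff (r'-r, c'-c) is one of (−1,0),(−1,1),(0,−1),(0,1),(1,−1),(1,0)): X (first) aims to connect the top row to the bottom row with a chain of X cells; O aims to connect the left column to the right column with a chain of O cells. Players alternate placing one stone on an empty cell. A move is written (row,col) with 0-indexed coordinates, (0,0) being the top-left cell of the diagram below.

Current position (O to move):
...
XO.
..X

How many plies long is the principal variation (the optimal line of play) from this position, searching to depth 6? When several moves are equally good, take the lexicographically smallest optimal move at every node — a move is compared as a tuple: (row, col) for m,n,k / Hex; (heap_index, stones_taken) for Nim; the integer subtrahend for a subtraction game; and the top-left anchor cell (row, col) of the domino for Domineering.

[.../XO./..X] O move#1: (0,0):+1/O../XO./..X*, (0,1):+1/.O./XO./..X, (0,2):-1/..O/XO./..X, (1,2):-1/.../XOO/..X, (2,0):+1/.../XO./O.X, (2,1):-1/.../XO./.OX
[O../XO./..X] X move#2: (0,1):-1/OX./XO./..X*, (0,2):-1/O.X/XO./..X, (1,2):-1/O../XOX/..X, (2,0):-1/O../XO./X.X, (2,1):-1/O../XO./.XX
[OX./XO./..X] O move#3: (0,2):-1/OXO/XO./..X, (1,2):-1/OX./XOO/..X, (2,0):+1/OX./XO./O.X*, (2,1):-1/OX./XO./.OX
[OX./XO./O.X] X move#4: (0,2):-1/OXX/XO./O.X*, (1,2):-1/OX./XOX/O.X, (2,1):-1/OX./XO./OXX
[OXX/XO./O.X] O move#5: (1,2):+1/OXX/XOO/O.X*, (2,1):-1/OXX/XO./OOX
[OXX/XOO/O.X] end (terminal -1, X#6); searched .../XO./..X to 6

PV length from [.../XO./..X]: 5 plies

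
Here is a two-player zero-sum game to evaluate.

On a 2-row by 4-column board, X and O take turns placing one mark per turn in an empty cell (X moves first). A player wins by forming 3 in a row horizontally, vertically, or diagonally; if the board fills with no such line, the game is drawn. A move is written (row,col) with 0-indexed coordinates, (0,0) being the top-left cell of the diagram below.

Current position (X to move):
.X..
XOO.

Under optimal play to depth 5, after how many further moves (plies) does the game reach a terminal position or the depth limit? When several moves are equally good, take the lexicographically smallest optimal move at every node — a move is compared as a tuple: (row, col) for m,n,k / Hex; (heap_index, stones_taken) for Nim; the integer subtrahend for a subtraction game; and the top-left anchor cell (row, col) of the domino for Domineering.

PV length from [.X../XOO.]: 4 plies

ply 1, X at .X../XOO. | (0,0)=-1→XX../XOO.; (0,2)=-1→.XX./XOO.; (0,3)=-1→.X.X/XOO.; (1,3)=+0→.X../XOOX*
ply 2, O at .X../XOOX | (0,0)=+0→OX../XOOX*; (0,2)=+0→.XO./XOOX; (0,3)=+0→.X.O/XOOX
ply 3, X at OX../XOOX | (0,2)=+0→OXX./XOOX*; (0,3)=+0→OX.X/XOOX
ply 4, O at OXX./XOOX | (0,3)=+0→OXXO/XOOX*
ply 5: OXXO/XOOX is terminal +0 (X); from .X../XOO. depth 5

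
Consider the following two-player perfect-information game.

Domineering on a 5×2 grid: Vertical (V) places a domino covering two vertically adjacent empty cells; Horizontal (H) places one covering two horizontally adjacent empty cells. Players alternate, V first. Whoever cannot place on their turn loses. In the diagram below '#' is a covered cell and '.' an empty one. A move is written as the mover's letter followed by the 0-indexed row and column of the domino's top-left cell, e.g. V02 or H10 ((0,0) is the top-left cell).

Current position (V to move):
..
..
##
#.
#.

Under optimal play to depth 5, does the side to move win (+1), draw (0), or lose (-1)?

value(../../##/#./#., V) = +1

p1 V@[../../##/#./#.]: V00[#./#./##/#./#.]+1* V01[.#/.#/##/#./#.]+1 V31[../../##/##/##]-1
p2 H@[#./#./##/#./#.] terminal -1; root [../../##/#./#.] d5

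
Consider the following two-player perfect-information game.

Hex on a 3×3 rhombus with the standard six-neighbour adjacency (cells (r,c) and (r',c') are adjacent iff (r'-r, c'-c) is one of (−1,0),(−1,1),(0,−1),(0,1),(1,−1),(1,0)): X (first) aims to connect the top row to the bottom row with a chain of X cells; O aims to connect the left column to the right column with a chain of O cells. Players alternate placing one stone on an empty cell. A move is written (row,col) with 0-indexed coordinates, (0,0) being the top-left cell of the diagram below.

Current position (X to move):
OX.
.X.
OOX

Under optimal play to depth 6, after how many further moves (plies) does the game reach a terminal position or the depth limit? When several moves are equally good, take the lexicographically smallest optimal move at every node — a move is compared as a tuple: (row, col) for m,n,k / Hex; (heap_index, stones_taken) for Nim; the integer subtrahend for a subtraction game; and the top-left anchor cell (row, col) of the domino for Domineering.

PV length from [OX./.X./OOX]: 1 ply

ply 1, X at OX./.X./OOX | (0,2)=-1→OXX/.X./OOX; (1,0)=-1→OX./XX./OOX; (1,2)=+1→OX./.XX/OOX*
ply 2: OX./.XX/OOX is terminal -1 (O); from OX./.X./OOX depth 6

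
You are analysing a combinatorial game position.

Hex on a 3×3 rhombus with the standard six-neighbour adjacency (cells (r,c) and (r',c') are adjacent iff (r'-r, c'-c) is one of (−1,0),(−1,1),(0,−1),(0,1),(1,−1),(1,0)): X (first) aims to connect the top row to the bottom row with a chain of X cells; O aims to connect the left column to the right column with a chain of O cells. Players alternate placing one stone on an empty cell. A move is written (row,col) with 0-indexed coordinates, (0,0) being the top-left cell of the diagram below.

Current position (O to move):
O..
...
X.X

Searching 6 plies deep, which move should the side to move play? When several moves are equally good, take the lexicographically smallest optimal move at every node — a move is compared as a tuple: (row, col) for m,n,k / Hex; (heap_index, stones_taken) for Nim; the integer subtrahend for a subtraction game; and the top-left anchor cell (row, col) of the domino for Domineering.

p1 O@[O../.../X.X]: (0,1)[OO./.../X.X]-1 (0,2)[O.O/.../X.X]-1 (1,0)[O../O../X.X]-1 (1,1)[O../.O./X.X]+1* (1,2)[O../..O/X.X]-1 (2,1)[O../.../XOX]-1
p2 X@[O../.O./X.X]: (0,1)[OX./.O./X.X]-1* (0,2)[O.X/.O./X.X]-1 (1,0)[O../XO./X.X]-1 (1,2)[O../.OX/X.X]-1 (2,1)[O../.O./XXX]-1
p3 O@[OX./.O./X.X]: (0,2)[OXO/.O./X.X]-1 (1,0)[OX./OO./X.X]+1* (1,2)[OX./.OO/X.X]-1 (2,1)[OX./.O./XOX]-1
p4 X@[OX./OO./X.X]: (0,2)[OXX/OO./X.X]-1* (1,2)[OX./OOX/X.X]-1 (2,1)[OX./OO./XXX]-1
p5 O@[OXX/OO./X.X]: (1,2)[OXX/OOO/X.X]+1* (2,1)[OXX/OO./XOX]-1
p6 X@[OXX/OOO/X.X] terminal -1; root [O../.../X.X] d6

O's best at [O../.../X.X]: (1,1)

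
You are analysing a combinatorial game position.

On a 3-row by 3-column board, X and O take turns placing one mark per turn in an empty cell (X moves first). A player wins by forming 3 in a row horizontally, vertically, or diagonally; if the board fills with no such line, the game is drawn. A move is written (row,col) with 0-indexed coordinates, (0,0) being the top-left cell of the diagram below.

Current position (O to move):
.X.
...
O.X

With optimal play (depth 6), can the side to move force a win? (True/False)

[.X./.../O.X] O move#1: (0,0):+0/OX./.../O.X*, (0,2):-1/.XO/.../O.X, (1,0):-1/.X./O../O.X, (1,1):-1/.X./.O./O.X, (1,2):-1/.X./..O/O.X, (2,1):-1/.X./.../OOX
[OX./.../O.X] X move#2: (0,2):-1/OXX/.../O.X, (1,0):+0/OX./X../O.X*, (1,1):-1/OX./.X./O.X, (1,2):-1/OX./..X/O.X, (2,1):-1/OX./.../OXX
[OX./X../O.X] O move#3: (0,2):-1/OXO/X../O.X, (1,1):+0/OX./XO./O.X*, (1,2):+0/OX./X.O/O.X, (2,1):-1/OX./X../OOX
[OX./XO./O.X] X move#4: (0,2):+0/OXX/XO./O.X*, (1,2):-1/OX./XOX/O.X, (2,1):-1/OX./XO./OXX
[OXX/XO./O.X] O move#5: (1,2):+0/OXX/XOO/O.X*, (2,1):-1/OXX/XO./OOX
[OXX/XOO/O.X] X move#6: (2,1):+0/OXX/XOO/OXX*
[OXX/XOO/OXX] end (terminal +0, O#7); searched .X./.../O.X to 6

O winning at [.X./.../O.X]: False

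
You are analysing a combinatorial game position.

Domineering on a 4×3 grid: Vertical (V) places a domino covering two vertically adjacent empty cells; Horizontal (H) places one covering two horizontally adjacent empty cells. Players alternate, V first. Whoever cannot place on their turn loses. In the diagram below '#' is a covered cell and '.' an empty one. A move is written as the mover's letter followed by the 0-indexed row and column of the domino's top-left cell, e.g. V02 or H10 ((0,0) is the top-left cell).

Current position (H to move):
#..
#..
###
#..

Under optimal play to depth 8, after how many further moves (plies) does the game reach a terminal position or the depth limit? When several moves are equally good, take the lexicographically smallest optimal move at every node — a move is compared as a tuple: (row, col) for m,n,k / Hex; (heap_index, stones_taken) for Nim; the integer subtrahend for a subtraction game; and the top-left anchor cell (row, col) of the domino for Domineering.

ply 1, H at #../#../###/#.. | H01=+1→###/#../###/#..*; H11=+1→#../###/###/#..; H31=-1→#../#../###/###
ply 2: ###/#../###/#.. is terminal -1 (V); from #../#../###/#.. depth 8

PV length from [#../#../###/#..]: 1 ply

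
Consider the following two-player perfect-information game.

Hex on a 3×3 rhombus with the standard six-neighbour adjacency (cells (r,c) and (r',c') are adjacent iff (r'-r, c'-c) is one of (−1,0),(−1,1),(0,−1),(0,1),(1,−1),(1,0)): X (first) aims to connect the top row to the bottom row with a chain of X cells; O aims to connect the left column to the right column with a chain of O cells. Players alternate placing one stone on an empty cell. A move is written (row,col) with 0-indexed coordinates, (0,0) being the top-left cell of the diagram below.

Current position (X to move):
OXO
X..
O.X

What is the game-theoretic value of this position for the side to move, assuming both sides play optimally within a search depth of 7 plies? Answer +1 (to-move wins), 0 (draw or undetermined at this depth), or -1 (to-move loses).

[OXO/X../O.X] X move#1: (1,1):+1/OXO/XX./O.X*, (1,2):-1/OXO/X.X/O.X, (2,1):-1/OXO/X../OXX
[OXO/XX./O.X] O move#2: (1,2):-1/OXO/XXO/O.X*, (2,1):-1/OXO/XX./OOX
[OXO/XXO/O.X] X move#3: (2,1):+1/OXO/XXO/OXX*
[OXO/XXO/OXX] end (terminal -1, O#4); searched OXO/X../O.X to 7

value(OXO/X../O.X, X) = +1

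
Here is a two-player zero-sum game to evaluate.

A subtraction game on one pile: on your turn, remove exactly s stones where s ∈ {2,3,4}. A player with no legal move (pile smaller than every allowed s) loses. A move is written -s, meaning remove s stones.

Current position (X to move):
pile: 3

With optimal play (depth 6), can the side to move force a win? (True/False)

[3] X move#1: -2:+1/1*, -3:+1/0
[1] end (terminal -1, O#2); searched 3 to 6

X winning at [3]: True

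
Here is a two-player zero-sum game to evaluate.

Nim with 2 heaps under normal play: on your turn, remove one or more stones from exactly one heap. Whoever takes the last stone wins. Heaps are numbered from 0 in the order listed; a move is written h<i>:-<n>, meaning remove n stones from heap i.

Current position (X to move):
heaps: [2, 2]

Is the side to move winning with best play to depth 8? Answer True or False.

X winning at [(2,2)]: False

ply 1, X at (2,2) | h0:-1=-1→(1,2)*; h0:-2=-1→(0,2); h1:-1=-1→(2,1); h1:-2=-1→(2,0)
ply 2, O at (1,2) | h0:-1=-1→(0,2); h1:-1=+1→(1,1)*; h1:-2=-1→(1,0)
ply 3, X at (1,1) | h0:-1=-1→(0,1)*; h1:-1=-1→(1,0)
ply 4, O at (0,1) | h1:-1=+1→(0,0)*
ply 5: (0,0) is terminal -1 (X); from (2,2) depth 8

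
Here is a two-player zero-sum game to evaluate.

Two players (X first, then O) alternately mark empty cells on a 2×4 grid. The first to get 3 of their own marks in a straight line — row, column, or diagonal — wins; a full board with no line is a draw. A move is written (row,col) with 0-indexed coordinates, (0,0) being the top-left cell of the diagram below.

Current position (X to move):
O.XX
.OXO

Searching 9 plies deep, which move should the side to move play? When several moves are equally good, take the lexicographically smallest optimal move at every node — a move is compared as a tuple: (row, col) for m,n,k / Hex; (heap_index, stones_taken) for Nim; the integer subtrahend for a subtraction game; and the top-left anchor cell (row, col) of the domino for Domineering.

[O.XX/.OXO] X move#1: (0,1):+1/OXXX/.OXO*, (1,0):+0/O.XX/XOXO
[OXXX/.OXO] end (terminal -1, O#2); searched O.XX/.OXO to 9

X's best at [O.XX/.OXO]: (0,1)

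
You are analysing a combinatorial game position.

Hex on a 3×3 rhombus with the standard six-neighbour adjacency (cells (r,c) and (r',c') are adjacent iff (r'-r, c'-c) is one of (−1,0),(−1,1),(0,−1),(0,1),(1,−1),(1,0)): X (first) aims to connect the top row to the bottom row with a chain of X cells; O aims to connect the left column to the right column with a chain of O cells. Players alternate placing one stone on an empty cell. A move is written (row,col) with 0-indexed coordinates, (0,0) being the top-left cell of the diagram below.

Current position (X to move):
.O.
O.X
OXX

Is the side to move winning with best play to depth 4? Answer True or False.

X winning at [.O./O.X/OXX]: True

[.O./O.X/OXX] X move#1: (0,0):-1/XO./O.X/OXX, (0,2):+1/.OX/O.X/OXX*, (1,1):-1/.O./OXX/OXX
[.OX/O.X/OXX] end (terminal -1, O#2); searched .O./O.X/OXX to 4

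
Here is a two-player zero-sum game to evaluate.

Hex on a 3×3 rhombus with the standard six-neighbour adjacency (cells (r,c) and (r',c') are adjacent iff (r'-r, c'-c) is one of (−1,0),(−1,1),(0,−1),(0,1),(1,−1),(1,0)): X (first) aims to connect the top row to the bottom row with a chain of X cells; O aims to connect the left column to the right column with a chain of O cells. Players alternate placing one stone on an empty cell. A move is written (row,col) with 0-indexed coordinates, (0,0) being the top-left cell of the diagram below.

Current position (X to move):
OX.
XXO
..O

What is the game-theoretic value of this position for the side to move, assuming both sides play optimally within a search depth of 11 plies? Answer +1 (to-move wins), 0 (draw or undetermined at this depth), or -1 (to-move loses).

value(OX./XXO/..O, X) = +1

p1 X@[OX./XXO/..O]: (0,2)[OXX/XXO/..O]+1* (2,0)[OX./XXO/X.O]+1 (2,1)[OX./XXO/.XO]+1
p2 O@[OXX/XXO/..O]: (2,0)[OXX/XXO/O.O]-1* (2,1)[OXX/XXO/.OO]-1
p3 X@[OXX/XXO/O.O]: (2,1)[OXX/XXO/OXO]+1*
p4 O@[OXX/XXO/OXO] terminal -1; root [OX./XXO/..O] d11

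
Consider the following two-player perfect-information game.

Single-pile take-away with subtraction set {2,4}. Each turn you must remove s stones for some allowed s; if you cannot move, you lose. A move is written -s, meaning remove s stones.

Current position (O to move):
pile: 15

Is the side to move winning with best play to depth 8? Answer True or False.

p1 O@[15]: -2[13]+1* -4[11]-1
p2 X@[13]: -2[11]-1* -4[9]-1
p3 O@[11]: -2[9]-1 -4[7]+1*
p4 X@[7]: -2[5]-1* -4[3]-1
p5 O@[5]: -2[3]-1 -4[1]+1*
p6 X@[1] terminal -1; root [15] d8

O winning at [15]: True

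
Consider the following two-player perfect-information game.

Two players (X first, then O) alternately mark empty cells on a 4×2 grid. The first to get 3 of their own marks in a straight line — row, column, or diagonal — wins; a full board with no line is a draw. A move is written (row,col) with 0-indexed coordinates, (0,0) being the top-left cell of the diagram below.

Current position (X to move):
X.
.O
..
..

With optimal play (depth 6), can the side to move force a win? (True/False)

X winning at [X./.O/../..]: False

ply 1, X at X./.O/../.. | (0,1)=+0→XX/.O/../..*; (1,0)=+0→X./XO/../..; (2,0)=+0→X./.O/X./..; (2,1)=+0→X./.O/.X/..; (3,0)=-1→X./.O/../X.; (3,1)=+0→X./.O/../.X
ply 2, O at XX/.O/../.. | (1,0)=+0→XX/OO/../..*; (2,0)=+0→XX/.O/O./..; (2,1)=+0→XX/.O/.O/..; (3,0)=+0→XX/.O/../O.; (3,1)=+0→XX/.O/../.O
ply 3, X at XX/OO/../.. | (2,0)=+0→XX/OO/X./..*; (2,1)=+0→XX/OO/.X/..; (3,0)=+0→XX/OO/../X.; (3,1)=+0→XX/OO/../.X
ply 4, O at XX/OO/X./.. | (2,1)=+0→XX/OO/XO/..*; (3,0)=+0→XX/OO/X./O.; (3,1)=+0→XX/OO/X./.O
ply 5, X at XX/OO/XO/.. | (3,0)=-1→XX/OO/XO/X.; (3,1)=+0→XX/OO/XO/.X*
ply 6, O at XX/OO/XO/.X | (3,0)=+0→XX/OO/XO/OX*
ply 7: XX/OO/XO/OX is terminal +0 (X); from X./.O/../.. depth 6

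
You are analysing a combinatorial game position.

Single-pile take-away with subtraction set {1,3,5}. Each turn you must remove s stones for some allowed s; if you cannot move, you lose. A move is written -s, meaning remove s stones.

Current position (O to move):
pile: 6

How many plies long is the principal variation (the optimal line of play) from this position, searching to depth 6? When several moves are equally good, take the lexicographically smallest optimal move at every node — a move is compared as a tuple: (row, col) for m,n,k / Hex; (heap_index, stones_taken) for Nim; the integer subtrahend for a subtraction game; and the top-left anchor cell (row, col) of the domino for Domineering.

PV length from [6]: 6 plies

ply 1, O at 6 | -1=-1→5*; -3=-1→3; -5=-1→1
ply 2, X at 5 | -1=+1→4*; -3=+1→2; -5=+1→0
ply 3, O at 4 | -1=-1→3*; -3=-1→1
ply 4, X at 3 | -1=+1→2*; -3=+1→0
ply 5, O at 2 | -1=-1→1*
ply 6, X at 1 | -1=+1→0*
ply 7: 0 is terminal -1 (O); from 6 depth 6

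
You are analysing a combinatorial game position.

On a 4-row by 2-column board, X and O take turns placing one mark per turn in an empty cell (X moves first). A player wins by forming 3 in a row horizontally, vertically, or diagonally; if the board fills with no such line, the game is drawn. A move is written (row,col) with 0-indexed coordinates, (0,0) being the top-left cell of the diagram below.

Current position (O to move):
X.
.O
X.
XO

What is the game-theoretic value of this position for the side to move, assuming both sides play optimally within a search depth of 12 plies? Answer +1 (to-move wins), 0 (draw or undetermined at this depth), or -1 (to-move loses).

p1 O@[X./.O/X./XO]: (0,1)[XO/.O/X./XO]-1 (1,0)[X./OO/X./XO]+0 (2,1)[X./.O/XO/XO]+1*
p2 X@[X./.O/XO/XO] terminal -1; root [X./.O/X./XO] d12

value(X./.O/X./XO, O) = +1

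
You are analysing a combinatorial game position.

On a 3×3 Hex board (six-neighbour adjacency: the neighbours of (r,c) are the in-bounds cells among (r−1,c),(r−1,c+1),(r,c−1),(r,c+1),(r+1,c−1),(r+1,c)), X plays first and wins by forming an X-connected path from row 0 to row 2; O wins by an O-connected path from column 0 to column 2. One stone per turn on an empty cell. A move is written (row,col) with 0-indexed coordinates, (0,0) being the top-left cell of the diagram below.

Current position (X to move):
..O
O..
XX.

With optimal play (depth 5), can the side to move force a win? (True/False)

[..O/O../XX.] X move#1: (0,0):-1/X.O/O../XX.*, (0,1):-1/.XO/O../XX., (1,1):-1/..O/OX./XX., (1,2):-1/..O/O.X/XX., (2,2):-1/..O/O../XXX
[X.O/O../XX.] O move#2: (0,1):+1/XOO/O../XX.*, (1,1):+1/X.O/OO./XX., (1,2):+1/X.O/O.O/XX., (2,2):+1/X.O/O../XXO
[XOO/O../XX.] end (terminal -1, X#3); searched ..O/O../XX. to 5

X winning at [..O/O../XX.]: False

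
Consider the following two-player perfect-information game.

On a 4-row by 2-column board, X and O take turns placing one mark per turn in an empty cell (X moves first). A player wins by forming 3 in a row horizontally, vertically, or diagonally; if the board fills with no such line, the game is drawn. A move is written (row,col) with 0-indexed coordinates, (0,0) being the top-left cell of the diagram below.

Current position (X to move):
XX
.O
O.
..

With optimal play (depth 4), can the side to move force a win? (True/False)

X winning at [XX/.O/O./..]: False

[XX/.O/O./..] X move#1: (1,0):+0/XX/XO/O./..*, (2,1):+0/XX/.O/OX/.., (3,0):+0/XX/.O/O./X., (3,1):+0/XX/.O/O./.X
[XX/XO/O./..] O move#2: (2,1):+0/XX/XO/OO/..*, (3,0):+0/XX/XO/O./O., (3,1):+0/XX/XO/O./.O
[XX/XO/OO/..] X move#3: (3,0):-1/XX/XO/OO/X., (3,1):+0/XX/XO/OO/.X*
[XX/XO/OO/.X] O move#4: (3,0):+0/XX/XO/OO/OX*
[XX/XO/OO/OX] end (terminal +0, X#5); searched XX/.O/O./.. to 4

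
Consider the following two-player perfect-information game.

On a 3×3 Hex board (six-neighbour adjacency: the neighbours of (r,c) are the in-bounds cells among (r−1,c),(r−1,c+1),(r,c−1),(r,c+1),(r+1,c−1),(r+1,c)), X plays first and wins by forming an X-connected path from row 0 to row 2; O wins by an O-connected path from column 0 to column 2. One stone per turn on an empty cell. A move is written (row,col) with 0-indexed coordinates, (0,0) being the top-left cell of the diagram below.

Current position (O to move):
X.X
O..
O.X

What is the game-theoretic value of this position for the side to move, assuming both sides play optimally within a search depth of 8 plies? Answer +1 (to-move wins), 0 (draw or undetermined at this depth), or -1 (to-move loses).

value(X.X/O../O.X, O) = +1

[X.X/O../O.X] O move#1: (0,1):-1/XOX/O../O.X, (1,1):-1/X.X/OO./O.X, (1,2):+1/X.X/O.O/O.X*, (2,1):-1/X.X/O../OOX
[X.X/O.O/O.X] X move#2: (0,1):-1/XXX/O.O/O.X*, (1,1):-1/X.X/OXO/O.X, (2,1):-1/X.X/O.O/OXX
[XXX/O.O/O.X] O move#3: (1,1):+1/XXX/OOO/O.X*, (2,1):+1/XXX/O.O/OOX
[XXX/OOO/O.X] end (terminal -1, X#4); searched X.X/O../O.X to 8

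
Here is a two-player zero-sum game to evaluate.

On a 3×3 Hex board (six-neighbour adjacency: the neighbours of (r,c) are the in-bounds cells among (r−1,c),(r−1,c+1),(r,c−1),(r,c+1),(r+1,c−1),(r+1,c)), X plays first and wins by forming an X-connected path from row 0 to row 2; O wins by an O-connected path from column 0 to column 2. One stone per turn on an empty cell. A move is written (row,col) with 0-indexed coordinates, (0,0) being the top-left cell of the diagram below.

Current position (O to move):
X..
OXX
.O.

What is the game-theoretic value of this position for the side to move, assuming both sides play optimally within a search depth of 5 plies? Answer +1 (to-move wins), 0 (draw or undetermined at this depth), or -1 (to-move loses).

value(X../OXX/.O., O) = -1

p1 O@[X../OXX/.O.]: (0,1)[XO./OXX/.O.]-1* (0,2)[X.O/OXX/.O.]-1 (2,0)[X../OXX/OO.]-1 (2,2)[X../OXX/.OO]-1
p2 X@[XO./OXX/.O.]: (0,2)[XOX/OXX/.O.]+1* (2,0)[XO./OXX/XO.]-1 (2,2)[XO./OXX/.OX]-1
p3 O@[XOX/OXX/.O.]: (2,0)[XOX/OXX/OO.]-1* (2,2)[XOX/OXX/.OO]-1
p4 X@[XOX/OXX/OO.]: (2,2)[XOX/OXX/OOX]+1*
p5 O@[XOX/OXX/OOX] terminal -1; root [X../OXX/.O.] d5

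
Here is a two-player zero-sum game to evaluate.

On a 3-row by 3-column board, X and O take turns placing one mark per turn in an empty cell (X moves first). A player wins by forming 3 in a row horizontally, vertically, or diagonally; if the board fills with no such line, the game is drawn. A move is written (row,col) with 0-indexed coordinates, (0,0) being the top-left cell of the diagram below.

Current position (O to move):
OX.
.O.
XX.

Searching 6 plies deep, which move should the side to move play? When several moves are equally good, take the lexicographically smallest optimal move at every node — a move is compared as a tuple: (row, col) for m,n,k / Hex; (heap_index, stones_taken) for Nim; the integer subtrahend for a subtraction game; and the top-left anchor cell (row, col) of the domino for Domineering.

ply 1, O at OX./.O./XX. | (0,2)=-1→OXO/.O./XX.; (1,0)=-1→OX./OO./XX.; (1,2)=-1→OX./.OO/XX.; (2,2)=+1→OX./.O./XXO*
ply 2: OX./.O./XXO is terminal -1 (X); from OX./.O./XX. depth 6

O's best at [OX./.O./XX.]: (2,2)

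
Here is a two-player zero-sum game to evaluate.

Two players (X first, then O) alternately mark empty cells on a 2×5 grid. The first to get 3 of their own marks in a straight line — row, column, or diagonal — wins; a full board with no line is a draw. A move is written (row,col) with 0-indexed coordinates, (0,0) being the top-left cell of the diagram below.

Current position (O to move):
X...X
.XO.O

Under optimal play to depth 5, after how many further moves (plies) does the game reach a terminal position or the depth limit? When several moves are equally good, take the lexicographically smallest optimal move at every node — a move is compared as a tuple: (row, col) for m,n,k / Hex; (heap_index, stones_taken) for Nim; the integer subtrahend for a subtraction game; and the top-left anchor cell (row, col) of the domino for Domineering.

PV length from [X...X/.XO.O]: 1 ply

[X...X/.XO.O] O move#1: (0,1):+0/XO..X/.XO.O, (0,2):+0/X.O.X/.XO.O, (0,3):+0/X..OX/.XO.O, (1,0):+0/X...X/OXO.O, (1,3):+1/X...X/.XOOO*
[X...X/.XOOO] end (terminal -1, X#2); searched X...X/.XO.O to 5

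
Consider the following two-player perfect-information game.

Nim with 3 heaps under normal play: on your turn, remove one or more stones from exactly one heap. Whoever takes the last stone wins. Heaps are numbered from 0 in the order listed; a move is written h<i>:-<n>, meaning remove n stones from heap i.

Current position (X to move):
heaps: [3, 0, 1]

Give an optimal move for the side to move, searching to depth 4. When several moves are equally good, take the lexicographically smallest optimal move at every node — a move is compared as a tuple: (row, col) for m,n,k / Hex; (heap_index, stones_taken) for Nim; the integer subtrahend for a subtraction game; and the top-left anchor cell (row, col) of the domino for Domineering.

ply 1, X at (3,0,1) | h0:-1=-1→(2,0,1); h0:-2=+1→(1,0,1)*; h0:-3=-1→(0,0,1); h2:-1=-1→(3,0,0)
ply 2, O at (1,0,1) | h0:-1=-1→(0,0,1)*; h2:-1=-1→(1,0,0)
ply 3, X at (0,0,1) | h2:-1=+1→(0,0,0)*
ply 4: (0,0,0) is terminal -1 (O); from (3,0,1) depth 4

X's best at [(3,0,1)]: h0:-2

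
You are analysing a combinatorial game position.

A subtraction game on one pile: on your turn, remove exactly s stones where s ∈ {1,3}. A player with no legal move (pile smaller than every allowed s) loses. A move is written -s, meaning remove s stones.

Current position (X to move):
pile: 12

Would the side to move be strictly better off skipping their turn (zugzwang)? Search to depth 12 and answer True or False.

[12] X move#1: -1:-1/11*, -3:-1/9
[11] O move#2: -1:+1/10*, -3:+1/8
[10] X move#3: -1:-1/9*, -3:-1/7
[9] O move#4: -1:+1/8*, -3:+1/6
[8] X move#5: -1:-1/7*, -3:-1/5
[7] O move#6: -1:+1/6*, -3:+1/4
[6] X move#7: -1:-1/5*, -3:-1/3
[5] O move#8: -1:+1/4*, -3:+1/2
[4] X move#9: -1:-1/3*, -3:-1/1
[3] O move#10: -1:+1/2*, -3:+1/0
[2] X move#11: -1:-1/1*
[1] O move#12: -1:+1/0*
[0] end (terminal -1, X#13); searched 12 to 12
if X skipped the turn, O would face:
~ [12] O move#1: -1:-1/11*, -3:-1/9
~ [11] X move#2: -1:+1/10*, -3:+1/8
~ [10] O move#3: -1:-1/9*, -3:-1/7
~ [9] X move#4: -1:+1/8*, -3:+1/6
~ [8] O move#5: -1:-1/7*, -3:-1/5
~ [7] X move#6: -1:+1/6*, -3:+1/4
~ [6] O move#7: -1:-1/5*, -3:-1/3
~ [5] X move#8: -1:+1/4*, -3:+1/2
~ [4] O move#9: -1:-1/3*, -3:-1/1
~ [3] X move#10: -1:+1/2*, -3:+1/0
~ [2] O move#11: -1:-1/1*
~ [1] X move#12: -1:+1/0*
~ [0] end (terminal -1, O#13); searched 12 to 12
compare (X): move=-1 vs pass=+1

zugzwang(12, X) = True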